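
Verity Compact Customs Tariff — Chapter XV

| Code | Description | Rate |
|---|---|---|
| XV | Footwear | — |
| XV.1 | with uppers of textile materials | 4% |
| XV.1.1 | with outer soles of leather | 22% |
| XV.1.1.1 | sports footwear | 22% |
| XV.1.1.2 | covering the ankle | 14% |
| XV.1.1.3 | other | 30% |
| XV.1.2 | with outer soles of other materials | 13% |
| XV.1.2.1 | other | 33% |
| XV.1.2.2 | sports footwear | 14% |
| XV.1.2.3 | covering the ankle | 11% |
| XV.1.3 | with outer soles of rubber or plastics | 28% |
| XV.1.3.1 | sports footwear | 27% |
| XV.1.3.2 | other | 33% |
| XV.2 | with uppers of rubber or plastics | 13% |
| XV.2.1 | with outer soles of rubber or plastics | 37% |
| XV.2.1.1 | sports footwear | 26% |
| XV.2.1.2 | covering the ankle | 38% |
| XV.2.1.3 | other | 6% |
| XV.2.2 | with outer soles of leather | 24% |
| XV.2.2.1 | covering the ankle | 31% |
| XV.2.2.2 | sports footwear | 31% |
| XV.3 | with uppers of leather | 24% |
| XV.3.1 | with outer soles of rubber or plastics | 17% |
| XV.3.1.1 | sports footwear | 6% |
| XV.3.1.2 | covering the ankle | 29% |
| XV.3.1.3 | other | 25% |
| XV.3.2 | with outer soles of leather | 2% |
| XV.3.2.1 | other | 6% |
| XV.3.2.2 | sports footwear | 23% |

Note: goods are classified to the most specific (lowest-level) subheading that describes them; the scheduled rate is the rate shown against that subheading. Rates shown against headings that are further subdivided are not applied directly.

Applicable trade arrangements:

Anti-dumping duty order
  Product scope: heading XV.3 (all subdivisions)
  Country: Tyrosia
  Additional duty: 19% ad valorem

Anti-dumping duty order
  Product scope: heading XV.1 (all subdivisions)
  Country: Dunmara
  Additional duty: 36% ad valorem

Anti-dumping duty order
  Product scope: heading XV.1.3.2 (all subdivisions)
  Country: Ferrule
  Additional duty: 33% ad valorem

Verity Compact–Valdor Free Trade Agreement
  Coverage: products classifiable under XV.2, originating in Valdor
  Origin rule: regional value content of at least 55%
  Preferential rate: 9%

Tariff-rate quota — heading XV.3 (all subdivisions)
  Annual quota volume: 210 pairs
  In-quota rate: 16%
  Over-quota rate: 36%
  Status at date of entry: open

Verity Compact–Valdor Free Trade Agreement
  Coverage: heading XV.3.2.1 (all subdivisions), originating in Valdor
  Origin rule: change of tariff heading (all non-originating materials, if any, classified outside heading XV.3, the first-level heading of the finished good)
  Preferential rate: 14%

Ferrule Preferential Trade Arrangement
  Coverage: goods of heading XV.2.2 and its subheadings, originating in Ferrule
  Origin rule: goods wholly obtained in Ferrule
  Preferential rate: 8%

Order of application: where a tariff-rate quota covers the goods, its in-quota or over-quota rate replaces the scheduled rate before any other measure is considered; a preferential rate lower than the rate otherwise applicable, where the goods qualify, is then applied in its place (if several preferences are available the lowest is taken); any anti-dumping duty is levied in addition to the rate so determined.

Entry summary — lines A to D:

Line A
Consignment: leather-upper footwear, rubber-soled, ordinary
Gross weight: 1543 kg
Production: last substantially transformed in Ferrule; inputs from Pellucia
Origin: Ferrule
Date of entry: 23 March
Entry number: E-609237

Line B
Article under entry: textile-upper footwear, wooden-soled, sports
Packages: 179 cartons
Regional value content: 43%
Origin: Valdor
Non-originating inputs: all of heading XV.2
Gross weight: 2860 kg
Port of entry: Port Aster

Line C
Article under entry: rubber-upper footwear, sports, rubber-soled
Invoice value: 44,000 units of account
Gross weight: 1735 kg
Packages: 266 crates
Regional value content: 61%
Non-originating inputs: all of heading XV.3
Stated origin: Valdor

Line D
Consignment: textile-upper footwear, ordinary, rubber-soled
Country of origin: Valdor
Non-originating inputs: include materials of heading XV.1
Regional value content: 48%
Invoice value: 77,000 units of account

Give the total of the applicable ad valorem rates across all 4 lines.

Line A: leather-upper → XV.3; rubber-soled → XV.3.1; ordinary → XV.3.1.3. Scheduled 25%. quota on XV.3 open → in-quota 16%; Ferrule agreement on XV.2.2: XV.3.1.3 not covered. → 16%.
Line B: textile-upper → XV.1; wooden-soled → XV.1.2; sports → XV.1.2.2. Scheduled 14%. Valdor agreement on XV.2: XV.1.2.2 not covered; Valdor agreement on XV.3.2.1: XV.1.2.2 not covered. → 14%.
Line C: rubber-upper → XV.2; rubber-soled → XV.2.1; sports → XV.2.1.1. Scheduled 26%. Valdor agreement on XV.2: RVC ≥ 55% → 9% available; Valdor agreement on XV.3.2.1: XV.2.1.1 not covered; preferential 9%. → 9%.
Line D: textile-upper → XV.1; rubber-soled → XV.1.3; ordinary → XV.1.3.2. Scheduled 33%. Valdor agreement on XV.2: XV.1.3.2 not covered; Valdor agreement on XV.3.2.1: XV.1.3.2 not covered. → 33%.
Sum: 16% + 14% + 9% + 33% = 72%.

72%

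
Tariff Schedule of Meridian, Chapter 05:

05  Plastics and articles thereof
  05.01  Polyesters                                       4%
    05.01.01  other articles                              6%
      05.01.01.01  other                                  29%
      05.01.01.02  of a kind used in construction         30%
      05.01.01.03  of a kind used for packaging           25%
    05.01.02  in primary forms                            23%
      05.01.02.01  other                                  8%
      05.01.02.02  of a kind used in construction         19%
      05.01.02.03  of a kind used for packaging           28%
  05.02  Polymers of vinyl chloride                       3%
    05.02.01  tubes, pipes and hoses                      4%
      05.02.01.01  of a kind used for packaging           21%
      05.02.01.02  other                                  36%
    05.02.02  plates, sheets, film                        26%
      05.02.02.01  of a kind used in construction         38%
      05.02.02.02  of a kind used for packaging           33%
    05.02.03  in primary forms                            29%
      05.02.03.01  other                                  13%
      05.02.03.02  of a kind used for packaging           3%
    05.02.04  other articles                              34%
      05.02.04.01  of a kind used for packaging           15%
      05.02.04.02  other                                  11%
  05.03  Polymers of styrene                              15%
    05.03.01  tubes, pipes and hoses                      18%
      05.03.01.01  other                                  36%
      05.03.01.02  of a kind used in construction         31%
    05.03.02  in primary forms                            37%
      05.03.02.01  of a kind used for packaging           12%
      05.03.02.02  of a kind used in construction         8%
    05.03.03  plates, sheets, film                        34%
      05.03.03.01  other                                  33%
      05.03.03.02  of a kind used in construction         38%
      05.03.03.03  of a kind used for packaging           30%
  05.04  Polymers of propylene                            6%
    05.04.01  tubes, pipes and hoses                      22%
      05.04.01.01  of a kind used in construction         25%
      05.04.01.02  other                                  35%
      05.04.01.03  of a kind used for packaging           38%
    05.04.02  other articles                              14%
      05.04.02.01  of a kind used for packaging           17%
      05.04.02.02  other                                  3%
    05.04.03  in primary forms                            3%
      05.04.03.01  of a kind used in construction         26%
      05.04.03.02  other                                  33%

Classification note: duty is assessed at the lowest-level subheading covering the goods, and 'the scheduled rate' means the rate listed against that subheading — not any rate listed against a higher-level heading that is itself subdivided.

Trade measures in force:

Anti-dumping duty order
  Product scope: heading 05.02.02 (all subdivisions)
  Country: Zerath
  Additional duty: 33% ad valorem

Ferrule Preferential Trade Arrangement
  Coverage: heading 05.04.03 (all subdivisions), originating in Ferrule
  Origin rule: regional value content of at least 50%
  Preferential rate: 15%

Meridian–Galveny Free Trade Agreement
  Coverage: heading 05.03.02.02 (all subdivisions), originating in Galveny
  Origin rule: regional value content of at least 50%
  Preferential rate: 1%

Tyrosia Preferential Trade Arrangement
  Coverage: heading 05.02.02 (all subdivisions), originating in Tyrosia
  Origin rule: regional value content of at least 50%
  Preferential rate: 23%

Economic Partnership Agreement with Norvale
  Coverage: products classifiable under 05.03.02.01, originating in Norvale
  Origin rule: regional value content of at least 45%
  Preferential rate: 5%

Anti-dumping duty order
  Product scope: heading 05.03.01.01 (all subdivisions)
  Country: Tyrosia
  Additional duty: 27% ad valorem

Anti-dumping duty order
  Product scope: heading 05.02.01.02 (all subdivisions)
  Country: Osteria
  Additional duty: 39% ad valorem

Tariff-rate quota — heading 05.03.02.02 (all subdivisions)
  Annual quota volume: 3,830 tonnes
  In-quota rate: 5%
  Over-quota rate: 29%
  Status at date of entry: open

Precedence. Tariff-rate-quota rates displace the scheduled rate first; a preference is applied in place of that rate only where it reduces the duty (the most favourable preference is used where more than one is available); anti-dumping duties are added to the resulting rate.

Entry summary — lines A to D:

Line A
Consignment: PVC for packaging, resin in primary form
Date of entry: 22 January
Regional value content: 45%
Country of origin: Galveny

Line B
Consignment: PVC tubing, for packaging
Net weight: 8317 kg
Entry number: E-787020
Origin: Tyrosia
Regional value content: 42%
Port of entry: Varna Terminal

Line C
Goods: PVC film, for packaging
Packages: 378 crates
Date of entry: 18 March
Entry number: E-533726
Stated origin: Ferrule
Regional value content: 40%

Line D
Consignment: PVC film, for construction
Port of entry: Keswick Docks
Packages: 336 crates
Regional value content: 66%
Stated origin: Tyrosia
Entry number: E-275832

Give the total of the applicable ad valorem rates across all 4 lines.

80%

Line A: PVC → 05.02; resin in primary form → 05.02.03; for packaging → 05.02.03.02. Scheduled 3%. Galveny agreement on 05.03.02.02: 05.02.03.02 not covered. → 3%.
Line B: PVC → 05.02; tubing → 05.02.01; for packaging → 05.02.01.01. Scheduled 21%. Tyrosia agreement on 05.02.02: 05.02.01.01 not covered. → 21%.
Line C: PVC → 05.02; film → 05.02.02; for packaging → 05.02.02.02. Scheduled 33%. Ferrule agreement on 05.04.03: 05.02.02.02 not covered. → 33%.
Line D: PVC → 05.02; film → 05.02.02; for construction → 05.02.02.01. Scheduled 38%. Tyrosia agreement on 05.02.02: RVC ≥ 50% → 23% available; preferential 23%. → 23%.
Sum: 3% + 21% + 33% + 23% = 80%.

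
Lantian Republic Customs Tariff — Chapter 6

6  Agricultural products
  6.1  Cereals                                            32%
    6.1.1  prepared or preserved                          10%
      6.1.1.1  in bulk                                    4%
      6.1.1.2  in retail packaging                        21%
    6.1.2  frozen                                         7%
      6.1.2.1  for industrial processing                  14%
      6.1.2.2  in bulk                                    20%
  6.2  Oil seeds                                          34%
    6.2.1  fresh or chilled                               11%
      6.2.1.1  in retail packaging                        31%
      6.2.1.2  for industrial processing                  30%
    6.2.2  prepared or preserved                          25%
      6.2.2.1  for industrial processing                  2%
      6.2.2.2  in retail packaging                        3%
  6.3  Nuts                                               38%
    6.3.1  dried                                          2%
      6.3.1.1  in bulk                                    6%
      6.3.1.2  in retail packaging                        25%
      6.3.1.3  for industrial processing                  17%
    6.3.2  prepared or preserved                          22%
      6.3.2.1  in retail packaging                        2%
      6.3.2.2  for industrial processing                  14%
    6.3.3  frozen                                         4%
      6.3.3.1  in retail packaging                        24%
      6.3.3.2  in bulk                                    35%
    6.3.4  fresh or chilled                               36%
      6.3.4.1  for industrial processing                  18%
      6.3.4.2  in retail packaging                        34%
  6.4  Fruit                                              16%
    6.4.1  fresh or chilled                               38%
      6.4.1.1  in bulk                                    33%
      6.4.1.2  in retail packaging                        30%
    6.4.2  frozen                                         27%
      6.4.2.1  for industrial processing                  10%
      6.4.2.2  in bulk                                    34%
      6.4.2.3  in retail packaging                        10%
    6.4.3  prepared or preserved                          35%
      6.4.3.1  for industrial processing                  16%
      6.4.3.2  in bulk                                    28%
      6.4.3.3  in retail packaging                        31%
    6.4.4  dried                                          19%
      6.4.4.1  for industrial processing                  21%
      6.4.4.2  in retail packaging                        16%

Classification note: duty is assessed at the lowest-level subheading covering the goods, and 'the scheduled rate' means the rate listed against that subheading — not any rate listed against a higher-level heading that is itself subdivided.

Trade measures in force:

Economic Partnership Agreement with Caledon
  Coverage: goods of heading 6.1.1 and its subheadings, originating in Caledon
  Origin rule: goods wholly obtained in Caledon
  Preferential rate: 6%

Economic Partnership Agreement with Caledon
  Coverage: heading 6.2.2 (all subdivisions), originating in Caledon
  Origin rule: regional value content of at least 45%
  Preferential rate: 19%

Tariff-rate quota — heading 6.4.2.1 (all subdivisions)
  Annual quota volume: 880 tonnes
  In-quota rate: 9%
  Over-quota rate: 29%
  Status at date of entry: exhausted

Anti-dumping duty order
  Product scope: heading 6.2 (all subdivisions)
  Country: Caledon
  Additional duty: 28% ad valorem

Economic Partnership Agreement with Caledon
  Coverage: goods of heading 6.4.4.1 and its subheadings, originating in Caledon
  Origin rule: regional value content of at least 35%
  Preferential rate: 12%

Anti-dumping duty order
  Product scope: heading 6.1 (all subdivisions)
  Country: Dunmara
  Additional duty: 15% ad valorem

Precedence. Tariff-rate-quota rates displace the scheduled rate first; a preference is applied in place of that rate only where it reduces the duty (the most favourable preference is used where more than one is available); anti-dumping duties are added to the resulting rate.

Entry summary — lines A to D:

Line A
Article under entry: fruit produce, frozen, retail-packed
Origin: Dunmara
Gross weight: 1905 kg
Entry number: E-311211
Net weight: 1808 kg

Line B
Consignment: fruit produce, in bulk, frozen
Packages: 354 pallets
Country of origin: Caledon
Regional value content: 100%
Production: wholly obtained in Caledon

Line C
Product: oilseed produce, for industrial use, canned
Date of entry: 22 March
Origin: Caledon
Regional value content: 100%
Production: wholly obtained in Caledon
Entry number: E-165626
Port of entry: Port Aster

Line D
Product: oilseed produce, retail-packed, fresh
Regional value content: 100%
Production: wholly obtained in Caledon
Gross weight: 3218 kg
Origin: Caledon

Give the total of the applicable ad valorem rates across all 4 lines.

133%

Line A: fruit → 6.4; frozen → 6.4.2; retail-packed → 6.4.2.3. Scheduled 10%. No special measure applies. → 10%.
Line B: fruit → 6.4; frozen → 6.4.2; in bulk → 6.4.2.2. Scheduled 34%. Caledon agreement on 6.1.1: 6.4.2.2 not covered; Caledon agreement on 6.2.2: 6.4.2.2 not covered; Caledon agreement on 6.4.4.1: 6.4.2.2 not covered. → 34%.
Line C: oilseed → 6.2; canned → 6.2.2; for industrial use → 6.2.2.1. Scheduled 2%. Caledon agreement on 6.1.1: 6.2.2.1 not covered; Caledon agreement on 6.2.2: RVC ≥ 45% → 19% available; Caledon agreement on 6.4.4.1: 6.2.2.1 not covered; preference 19% not lower than 2% → no reduction; anti-dumping (Caledon, 6.2): +28%; total 2% + 28% = 30%. → 30%.
Line D: oilseed → 6.2; fresh → 6.2.1; retail-packed → 6.2.1.1. Scheduled 31%. Caledon agreement on 6.1.1: 6.2.1.1 not covered; Caledon agreement on 6.2.2: 6.2.1.1 not covered; Caledon agreement on 6.4.4.1: 6.2.1.1 not covered; anti-dumping (Caledon, 6.2): +28%; total 31% + 28% = 59%. → 59%.
Sum: 10% + 34% + 30% + 59% = 133%.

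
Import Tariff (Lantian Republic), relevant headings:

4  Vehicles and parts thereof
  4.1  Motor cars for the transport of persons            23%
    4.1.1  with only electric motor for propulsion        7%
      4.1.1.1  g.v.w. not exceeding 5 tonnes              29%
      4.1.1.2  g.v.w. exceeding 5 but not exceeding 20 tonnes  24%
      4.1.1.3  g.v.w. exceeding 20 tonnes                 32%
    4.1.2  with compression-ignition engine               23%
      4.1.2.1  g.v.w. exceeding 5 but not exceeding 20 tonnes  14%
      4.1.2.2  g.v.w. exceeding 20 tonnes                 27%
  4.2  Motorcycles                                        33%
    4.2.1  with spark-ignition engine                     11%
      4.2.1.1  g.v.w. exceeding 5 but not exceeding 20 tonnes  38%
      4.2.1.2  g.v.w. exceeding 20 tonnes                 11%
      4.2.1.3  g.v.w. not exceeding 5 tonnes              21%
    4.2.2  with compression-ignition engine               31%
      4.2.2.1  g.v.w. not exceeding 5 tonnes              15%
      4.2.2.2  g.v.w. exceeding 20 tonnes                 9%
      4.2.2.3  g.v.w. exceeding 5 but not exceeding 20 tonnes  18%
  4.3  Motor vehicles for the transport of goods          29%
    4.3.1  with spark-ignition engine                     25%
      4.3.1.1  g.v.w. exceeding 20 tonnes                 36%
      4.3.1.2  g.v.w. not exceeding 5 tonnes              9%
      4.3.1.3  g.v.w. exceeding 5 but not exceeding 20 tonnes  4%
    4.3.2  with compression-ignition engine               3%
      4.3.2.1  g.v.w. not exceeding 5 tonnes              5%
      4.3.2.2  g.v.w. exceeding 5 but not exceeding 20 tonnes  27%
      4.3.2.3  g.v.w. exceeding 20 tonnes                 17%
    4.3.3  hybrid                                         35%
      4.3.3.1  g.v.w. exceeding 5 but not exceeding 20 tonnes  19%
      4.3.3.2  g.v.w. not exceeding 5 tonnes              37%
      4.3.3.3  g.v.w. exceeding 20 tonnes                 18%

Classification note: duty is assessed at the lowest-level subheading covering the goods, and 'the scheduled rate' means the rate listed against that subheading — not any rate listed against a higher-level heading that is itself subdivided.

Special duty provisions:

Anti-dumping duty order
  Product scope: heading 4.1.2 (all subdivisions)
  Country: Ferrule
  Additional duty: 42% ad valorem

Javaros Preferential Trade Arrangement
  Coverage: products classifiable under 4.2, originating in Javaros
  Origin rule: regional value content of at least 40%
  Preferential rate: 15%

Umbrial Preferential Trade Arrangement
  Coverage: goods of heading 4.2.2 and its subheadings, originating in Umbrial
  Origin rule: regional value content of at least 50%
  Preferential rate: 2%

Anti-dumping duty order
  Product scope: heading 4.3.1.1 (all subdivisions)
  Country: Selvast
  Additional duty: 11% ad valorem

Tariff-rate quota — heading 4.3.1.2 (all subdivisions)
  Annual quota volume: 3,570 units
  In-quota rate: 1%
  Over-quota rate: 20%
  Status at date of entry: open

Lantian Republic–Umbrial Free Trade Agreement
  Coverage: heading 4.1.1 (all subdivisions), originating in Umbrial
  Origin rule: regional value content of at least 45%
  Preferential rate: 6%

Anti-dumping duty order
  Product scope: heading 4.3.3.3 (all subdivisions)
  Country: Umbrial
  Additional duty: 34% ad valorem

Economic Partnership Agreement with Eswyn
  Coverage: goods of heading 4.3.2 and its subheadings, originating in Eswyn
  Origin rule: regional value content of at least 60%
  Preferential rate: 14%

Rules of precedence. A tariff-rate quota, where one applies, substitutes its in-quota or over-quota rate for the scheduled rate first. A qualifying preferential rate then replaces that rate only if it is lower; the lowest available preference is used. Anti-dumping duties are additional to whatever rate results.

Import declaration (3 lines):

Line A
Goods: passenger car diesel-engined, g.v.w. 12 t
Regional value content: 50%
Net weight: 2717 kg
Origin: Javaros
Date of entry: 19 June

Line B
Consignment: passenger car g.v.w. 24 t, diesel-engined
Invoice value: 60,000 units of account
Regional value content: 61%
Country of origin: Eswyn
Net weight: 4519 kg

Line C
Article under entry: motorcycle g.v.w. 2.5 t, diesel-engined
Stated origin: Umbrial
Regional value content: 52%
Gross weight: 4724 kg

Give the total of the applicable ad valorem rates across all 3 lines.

Line A: passenger car → 4.1; diesel-engined → 4.1.2; g.v.w. 12 t → 4.1.2.1. Scheduled 14%. Javaros agreement on 4.2: 4.1.2.1 not covered. → 14%.
Line B: passenger car → 4.1; diesel-engined → 4.1.2; g.v.w. 24 t → 4.1.2.2. Scheduled 27%. Eswyn agreement on 4.3.2: 4.1.2.2 not covered. → 27%.
Line C: motorcycle → 4.2; diesel-engined → 4.2.2; g.v.w. 2.5 t → 4.2.2.1. Scheduled 15%. Umbrial agreement on 4.2.2: RVC ≥ 50% → 2% available; Umbrial agreement on 4.1.1: 4.2.2.1 not covered; preferential 2%. → 2%.
Sum: 14% + 27% + 2% = 43%.

43%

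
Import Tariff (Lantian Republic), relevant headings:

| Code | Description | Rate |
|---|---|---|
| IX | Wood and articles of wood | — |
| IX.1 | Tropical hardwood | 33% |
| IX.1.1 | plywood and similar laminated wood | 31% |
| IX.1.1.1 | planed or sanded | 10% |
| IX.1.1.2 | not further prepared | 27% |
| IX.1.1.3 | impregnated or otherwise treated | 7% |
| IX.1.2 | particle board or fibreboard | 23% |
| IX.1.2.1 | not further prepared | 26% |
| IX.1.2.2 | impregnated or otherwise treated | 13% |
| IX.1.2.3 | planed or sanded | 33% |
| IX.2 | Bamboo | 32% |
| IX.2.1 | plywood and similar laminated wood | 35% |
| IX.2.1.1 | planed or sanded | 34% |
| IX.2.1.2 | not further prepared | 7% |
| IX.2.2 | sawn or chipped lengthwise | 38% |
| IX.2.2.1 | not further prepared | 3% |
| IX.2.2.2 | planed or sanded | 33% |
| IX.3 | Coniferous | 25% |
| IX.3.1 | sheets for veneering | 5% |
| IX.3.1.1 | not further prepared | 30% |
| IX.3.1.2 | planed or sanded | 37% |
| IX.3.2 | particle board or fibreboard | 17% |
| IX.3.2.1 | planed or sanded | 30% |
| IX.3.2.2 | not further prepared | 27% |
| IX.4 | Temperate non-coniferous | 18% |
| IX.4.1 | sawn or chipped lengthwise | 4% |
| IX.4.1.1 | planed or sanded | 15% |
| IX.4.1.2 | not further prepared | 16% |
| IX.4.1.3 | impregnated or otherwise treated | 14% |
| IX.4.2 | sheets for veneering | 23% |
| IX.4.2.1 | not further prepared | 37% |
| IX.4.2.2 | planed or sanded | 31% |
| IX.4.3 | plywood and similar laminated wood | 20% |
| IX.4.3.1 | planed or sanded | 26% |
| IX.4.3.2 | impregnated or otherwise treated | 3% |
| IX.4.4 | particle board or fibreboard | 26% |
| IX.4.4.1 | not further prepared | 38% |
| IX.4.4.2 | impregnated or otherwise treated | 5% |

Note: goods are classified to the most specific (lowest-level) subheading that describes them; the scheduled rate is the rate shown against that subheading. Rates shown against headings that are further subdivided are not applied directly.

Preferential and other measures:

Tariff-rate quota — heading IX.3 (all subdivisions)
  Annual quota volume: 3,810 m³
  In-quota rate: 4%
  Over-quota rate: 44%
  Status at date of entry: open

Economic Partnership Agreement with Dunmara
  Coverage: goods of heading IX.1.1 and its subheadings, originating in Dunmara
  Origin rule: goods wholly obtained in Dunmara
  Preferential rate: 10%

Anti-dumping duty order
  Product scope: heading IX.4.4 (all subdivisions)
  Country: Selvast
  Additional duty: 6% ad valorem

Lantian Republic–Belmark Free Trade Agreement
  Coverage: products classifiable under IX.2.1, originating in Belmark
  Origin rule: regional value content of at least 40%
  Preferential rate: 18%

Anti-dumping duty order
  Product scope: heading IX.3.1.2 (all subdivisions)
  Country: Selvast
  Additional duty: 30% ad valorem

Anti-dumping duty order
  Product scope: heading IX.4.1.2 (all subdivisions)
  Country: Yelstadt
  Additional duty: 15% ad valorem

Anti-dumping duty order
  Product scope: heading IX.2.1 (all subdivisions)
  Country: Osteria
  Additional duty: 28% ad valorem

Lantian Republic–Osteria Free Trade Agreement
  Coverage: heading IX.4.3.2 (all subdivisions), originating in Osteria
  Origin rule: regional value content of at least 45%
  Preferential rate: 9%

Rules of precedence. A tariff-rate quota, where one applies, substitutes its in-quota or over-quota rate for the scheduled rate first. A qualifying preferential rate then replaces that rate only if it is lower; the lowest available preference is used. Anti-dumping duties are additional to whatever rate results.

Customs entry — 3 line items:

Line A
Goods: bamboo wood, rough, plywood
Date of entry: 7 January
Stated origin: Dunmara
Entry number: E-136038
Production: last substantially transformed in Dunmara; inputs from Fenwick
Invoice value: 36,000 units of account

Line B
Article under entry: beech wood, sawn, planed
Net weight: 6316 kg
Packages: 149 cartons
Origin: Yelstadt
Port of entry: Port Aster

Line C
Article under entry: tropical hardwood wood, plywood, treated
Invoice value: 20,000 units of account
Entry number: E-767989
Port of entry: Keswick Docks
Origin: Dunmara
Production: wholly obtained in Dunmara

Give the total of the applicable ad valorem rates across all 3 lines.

Line A: bamboo → IX.2; plywood → IX.2.1; rough → IX.2.1.2. Scheduled 7%. Dunmara agreement on IX.1.1: IX.2.1.2 not covered. → 7%.
Line B: beech → IX.4; sawn → IX.4.1; planed → IX.4.1.1. Scheduled 15%. No special measure applies. → 15%.
Line C: tropical hardwood → IX.1; plywood → IX.1.1; treated → IX.1.1.3. Scheduled 7%. Dunmara agreement on IX.1.1: wholly obtained → 10% available; preference 10% not lower than 7% → no reduction. → 7%.
Sum: 7% + 15% + 7% = 29%.

29%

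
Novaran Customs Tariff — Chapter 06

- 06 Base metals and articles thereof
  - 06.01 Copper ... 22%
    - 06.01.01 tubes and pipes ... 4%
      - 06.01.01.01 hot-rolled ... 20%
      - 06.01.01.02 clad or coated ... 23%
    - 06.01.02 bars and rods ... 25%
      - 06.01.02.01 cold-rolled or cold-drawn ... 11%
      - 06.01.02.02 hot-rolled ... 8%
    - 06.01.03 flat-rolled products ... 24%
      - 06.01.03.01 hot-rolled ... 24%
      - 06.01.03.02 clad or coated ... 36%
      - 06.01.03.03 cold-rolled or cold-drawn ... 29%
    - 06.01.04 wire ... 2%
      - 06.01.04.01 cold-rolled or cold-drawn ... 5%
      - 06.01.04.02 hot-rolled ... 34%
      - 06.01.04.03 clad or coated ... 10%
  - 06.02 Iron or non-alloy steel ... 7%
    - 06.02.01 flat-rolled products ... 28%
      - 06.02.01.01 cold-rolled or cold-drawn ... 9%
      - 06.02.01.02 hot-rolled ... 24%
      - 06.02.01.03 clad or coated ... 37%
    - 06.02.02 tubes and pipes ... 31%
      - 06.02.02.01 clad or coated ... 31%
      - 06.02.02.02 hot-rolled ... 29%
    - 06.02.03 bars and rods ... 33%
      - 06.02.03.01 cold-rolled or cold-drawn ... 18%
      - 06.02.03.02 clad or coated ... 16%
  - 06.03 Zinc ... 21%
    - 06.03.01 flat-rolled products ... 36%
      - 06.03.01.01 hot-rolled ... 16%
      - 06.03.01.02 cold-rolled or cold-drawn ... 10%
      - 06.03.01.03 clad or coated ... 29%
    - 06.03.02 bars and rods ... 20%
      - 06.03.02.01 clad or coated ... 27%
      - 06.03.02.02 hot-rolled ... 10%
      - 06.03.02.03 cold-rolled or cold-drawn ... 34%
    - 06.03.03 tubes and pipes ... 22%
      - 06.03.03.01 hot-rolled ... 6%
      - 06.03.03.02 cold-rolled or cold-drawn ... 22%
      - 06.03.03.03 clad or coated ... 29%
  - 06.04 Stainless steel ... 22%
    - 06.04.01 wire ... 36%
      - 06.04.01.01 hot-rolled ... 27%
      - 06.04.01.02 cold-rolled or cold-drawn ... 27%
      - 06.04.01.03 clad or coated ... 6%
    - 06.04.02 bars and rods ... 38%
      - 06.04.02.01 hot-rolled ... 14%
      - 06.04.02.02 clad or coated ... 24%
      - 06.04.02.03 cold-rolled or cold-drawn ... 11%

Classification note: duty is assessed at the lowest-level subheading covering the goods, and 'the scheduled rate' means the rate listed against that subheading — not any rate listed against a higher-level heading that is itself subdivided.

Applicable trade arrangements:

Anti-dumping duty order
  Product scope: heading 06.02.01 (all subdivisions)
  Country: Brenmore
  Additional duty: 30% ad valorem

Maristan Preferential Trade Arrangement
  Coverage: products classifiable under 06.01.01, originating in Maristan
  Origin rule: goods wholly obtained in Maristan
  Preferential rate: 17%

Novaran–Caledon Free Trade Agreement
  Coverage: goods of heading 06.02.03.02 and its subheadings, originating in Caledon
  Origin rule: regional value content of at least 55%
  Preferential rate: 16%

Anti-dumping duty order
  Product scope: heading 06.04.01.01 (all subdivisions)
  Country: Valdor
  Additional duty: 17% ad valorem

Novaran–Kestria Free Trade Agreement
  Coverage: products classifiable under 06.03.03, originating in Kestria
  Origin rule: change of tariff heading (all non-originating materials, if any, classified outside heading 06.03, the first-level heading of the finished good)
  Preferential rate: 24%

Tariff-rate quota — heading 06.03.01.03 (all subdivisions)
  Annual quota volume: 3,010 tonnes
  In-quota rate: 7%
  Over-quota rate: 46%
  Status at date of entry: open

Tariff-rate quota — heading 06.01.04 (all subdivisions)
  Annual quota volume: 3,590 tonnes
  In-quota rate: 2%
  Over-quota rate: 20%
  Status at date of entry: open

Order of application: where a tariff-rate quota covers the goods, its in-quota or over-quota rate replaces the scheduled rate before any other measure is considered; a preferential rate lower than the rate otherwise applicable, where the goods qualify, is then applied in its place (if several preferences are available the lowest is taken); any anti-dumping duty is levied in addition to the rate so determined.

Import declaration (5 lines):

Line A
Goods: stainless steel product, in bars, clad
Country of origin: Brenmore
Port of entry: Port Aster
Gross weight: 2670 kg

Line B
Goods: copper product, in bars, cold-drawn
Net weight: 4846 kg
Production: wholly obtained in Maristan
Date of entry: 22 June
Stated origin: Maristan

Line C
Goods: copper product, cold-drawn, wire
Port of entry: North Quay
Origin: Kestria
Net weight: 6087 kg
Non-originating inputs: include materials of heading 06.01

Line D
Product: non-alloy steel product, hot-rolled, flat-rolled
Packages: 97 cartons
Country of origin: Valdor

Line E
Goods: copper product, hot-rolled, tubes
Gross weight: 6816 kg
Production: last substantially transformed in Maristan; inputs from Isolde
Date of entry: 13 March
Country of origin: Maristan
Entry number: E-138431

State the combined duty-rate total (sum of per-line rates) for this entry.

81%

Line A: stainless steel → 06.04; in bars → 06.04.02; clad → 06.04.02.02. Scheduled 24%. No special measure applies. → 24%.
Line B: copper → 06.01; in bars → 06.01.02; cold-drawn → 06.01.02.01. Scheduled 11%. Maristan agreement on 06.01.01: 06.01.02.01 not covered. → 11%.
Line C: copper → 06.01; wire → 06.01.04; cold-drawn → 06.01.04.01. Scheduled 5%. quota on 06.01.04 open → in-quota 2%; Kestria agreement on 06.03.03: 06.01.04.01 not covered. → 2%.
Line D: non-alloy steel → 06.02; flat-rolled → 06.02.01; hot-rolled → 06.02.01.02. Scheduled 24%. No special measure applies. → 24%.
Line E: copper → 06.01; tubes → 06.01.01; hot-rolled → 06.01.01.01. Scheduled 20%. Maristan agreement on 06.01.01: not wholly obtained. → 20%.
Sum: 24% + 11% + 2% + 24% + 20% = 81%.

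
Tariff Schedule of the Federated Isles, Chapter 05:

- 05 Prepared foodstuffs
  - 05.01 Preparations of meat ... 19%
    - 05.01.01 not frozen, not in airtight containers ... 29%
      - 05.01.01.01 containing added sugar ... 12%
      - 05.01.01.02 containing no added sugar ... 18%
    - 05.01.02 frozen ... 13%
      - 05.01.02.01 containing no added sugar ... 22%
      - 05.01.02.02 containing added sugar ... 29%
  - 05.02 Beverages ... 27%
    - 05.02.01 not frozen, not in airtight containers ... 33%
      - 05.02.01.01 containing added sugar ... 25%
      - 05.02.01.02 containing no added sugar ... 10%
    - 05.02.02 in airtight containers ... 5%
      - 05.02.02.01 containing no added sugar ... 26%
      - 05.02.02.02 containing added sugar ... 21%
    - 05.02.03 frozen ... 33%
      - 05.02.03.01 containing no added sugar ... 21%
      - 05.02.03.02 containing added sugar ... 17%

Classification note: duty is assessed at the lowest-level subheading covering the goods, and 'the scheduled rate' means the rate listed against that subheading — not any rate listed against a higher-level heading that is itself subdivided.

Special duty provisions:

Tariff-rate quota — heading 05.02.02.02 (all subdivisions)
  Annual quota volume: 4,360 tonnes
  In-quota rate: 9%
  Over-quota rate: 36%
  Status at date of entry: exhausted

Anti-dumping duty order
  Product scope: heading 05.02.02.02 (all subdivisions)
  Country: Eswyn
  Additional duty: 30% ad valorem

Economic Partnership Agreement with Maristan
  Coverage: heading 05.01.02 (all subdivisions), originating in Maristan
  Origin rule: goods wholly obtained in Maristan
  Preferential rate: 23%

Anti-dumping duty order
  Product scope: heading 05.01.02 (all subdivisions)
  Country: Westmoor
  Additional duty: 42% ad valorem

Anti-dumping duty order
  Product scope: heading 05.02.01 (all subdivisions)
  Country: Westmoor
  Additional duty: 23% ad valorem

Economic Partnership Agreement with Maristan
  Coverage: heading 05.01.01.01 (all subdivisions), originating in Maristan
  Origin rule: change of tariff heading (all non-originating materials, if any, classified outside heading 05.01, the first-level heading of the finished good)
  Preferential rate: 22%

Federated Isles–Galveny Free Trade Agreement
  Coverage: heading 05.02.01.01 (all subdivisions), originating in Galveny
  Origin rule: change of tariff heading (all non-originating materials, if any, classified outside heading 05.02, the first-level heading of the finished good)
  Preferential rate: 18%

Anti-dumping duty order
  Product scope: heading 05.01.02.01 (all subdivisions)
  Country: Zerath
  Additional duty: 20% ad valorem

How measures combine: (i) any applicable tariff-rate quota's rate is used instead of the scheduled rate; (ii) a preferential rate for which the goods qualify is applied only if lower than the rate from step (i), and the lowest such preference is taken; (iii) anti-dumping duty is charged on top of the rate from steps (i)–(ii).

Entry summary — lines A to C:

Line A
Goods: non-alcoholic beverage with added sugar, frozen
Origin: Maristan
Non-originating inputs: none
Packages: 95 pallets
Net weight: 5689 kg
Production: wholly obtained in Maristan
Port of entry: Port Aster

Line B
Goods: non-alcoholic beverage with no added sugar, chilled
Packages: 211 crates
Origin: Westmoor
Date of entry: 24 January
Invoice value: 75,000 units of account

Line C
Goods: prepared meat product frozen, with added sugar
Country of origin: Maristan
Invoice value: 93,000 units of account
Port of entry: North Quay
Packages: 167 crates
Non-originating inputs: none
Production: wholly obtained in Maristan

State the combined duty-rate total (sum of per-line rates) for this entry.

73%

Line A: non-alcoholic beverage → 05.02; frozen → 05.02.03; with added sugar → 05.02.03.02. Scheduled 17%. Maristan agreement on 05.01.02: 05.02.03.02 not covered; Maristan agreement on 05.01.01.01: 05.02.03.02 not covered. → 17%.
Line B: non-alcoholic beverage → 05.02; chilled → 05.02.01; with no added sugar → 05.02.01.02. Scheduled 10%. anti-dumping (Westmoor, 05.02.01): +23%; total 10% + 23% = 33%. → 33%.
Line C: prepared meat product → 05.01; frozen → 05.01.02; with added sugar → 05.01.02.02. Scheduled 29%. Maristan agreement on 05.01.02: wholly obtained → 23% available; Maristan agreement on 05.01.01.01: 05.01.02.02 not covered; preferential 23%. → 23%.
Sum: 17% + 33% + 23% = 73%.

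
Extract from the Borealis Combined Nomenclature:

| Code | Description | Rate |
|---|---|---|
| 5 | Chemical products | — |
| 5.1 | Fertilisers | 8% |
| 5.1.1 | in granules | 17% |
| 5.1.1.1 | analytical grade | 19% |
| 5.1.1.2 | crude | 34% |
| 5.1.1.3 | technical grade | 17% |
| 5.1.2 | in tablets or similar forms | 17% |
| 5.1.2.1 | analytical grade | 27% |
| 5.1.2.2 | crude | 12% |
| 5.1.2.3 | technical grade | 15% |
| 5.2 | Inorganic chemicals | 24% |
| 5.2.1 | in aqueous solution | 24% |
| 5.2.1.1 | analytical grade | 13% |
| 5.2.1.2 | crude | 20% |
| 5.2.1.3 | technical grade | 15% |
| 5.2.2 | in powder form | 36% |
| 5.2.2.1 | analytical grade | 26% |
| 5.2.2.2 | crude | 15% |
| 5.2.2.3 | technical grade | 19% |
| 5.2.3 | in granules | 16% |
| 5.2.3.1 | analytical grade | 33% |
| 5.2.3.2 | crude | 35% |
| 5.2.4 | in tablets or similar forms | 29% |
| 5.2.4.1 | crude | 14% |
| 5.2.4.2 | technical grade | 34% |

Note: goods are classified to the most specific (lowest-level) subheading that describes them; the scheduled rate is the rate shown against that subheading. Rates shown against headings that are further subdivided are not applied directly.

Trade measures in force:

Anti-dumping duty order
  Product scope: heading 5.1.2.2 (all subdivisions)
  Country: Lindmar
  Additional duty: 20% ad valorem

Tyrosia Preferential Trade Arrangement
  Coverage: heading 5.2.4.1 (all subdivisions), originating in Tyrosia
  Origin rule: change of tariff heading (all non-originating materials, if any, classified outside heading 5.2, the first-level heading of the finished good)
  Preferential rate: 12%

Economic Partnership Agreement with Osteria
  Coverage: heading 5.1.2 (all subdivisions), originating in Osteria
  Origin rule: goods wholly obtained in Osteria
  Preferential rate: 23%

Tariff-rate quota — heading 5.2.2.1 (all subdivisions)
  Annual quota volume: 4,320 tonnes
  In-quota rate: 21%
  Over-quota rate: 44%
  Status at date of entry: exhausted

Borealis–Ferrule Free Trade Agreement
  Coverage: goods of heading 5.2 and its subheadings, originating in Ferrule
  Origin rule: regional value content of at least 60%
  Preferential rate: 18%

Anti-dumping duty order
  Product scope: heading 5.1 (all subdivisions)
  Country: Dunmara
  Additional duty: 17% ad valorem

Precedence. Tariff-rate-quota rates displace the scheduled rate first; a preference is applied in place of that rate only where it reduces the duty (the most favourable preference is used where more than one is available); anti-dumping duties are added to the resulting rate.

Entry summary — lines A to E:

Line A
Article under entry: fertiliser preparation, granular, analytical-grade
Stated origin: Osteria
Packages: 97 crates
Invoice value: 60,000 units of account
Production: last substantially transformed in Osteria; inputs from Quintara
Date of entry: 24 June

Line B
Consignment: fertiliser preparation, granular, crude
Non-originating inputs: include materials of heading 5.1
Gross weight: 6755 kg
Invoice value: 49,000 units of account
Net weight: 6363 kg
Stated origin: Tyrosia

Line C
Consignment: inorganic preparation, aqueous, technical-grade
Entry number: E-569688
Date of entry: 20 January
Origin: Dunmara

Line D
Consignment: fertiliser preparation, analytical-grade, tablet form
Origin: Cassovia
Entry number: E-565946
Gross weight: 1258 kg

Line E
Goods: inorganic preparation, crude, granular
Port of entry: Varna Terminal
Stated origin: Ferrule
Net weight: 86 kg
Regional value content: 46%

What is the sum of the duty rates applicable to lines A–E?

Line A: fertiliser → 5.1; granular → 5.1.1; analytical-grade → 5.1.1.1. Scheduled 19%. Osteria agreement on 5.1.2: 5.1.1.1 not covered. → 19%.
Line B: fertiliser → 5.1; granular → 5.1.1; crude → 5.1.1.2. Scheduled 34%. Tyrosia agreement on 5.2.4.1: 5.1.1.2 not covered. → 34%.
Line C: inorganic → 5.2; aqueous → 5.2.1; technical-grade → 5.2.1.3. Scheduled 15%. No special measure applies. → 15%.
Line D: fertiliser → 5.1; tablet form → 5.1.2; analytical-grade → 5.1.2.1. Scheduled 27%. No special measure applies. → 27%.
Line E: inorganic → 5.2; granular → 5.2.3; crude → 5.2.3.2. Scheduled 35%. Ferrule agreement on 5.2: RVC < 60%. → 35%.
Sum: 19% + 34% + 15% + 27% + 35% = 130%.

130%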